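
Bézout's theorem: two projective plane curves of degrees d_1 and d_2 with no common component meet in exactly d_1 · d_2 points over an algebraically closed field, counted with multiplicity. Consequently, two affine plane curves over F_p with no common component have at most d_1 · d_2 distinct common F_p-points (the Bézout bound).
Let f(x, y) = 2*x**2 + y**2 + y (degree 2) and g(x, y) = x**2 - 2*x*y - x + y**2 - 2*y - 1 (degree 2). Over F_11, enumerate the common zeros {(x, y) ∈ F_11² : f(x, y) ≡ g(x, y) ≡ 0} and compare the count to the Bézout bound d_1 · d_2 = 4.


Common zeros: {(1, 6), (7, 7)}; count = 2; Bézout bound = 4.

deg(f) = 2, deg(g) = 2, so Bézout bound = 4.
Scan x ∈ F_11. For each x, list the y ∈ F_11 with f(x, y) ≡ 0 and those with g(x, y) ≡ 0 (mod 11); the common zeros in that column are the intersection.
  x = 0: f ≡ 0 at y ∈ {0, 10}; g ≡ 0 at y ∈ ∅; common: ∅.
  x = 1: f ≡ 0 at y ∈ {4, 6}; g ≡ 0 at y ∈ {6, 9}; common: {6}.
  x = 2: f ≡ 0 at y ∈ ∅; g ≡ 0 at y ∈ ∅; common: ∅.
  x = 3: f ≡ 0 at y ∈ ∅; g ≡ 0 at y ∈ {4}; common: ∅.
  x = 4: f ≡ 0 at y ∈ {3, 7}; g ≡ 0 at y ∈ {0, 10}; common: ∅.
  x = 5: f ≡ 0 at y ∈ ∅; g ≡ 0 at y ∈ ∅; common: ∅.
  x = 6: f ≡ 0 at y ∈ ∅; g ≡ 0 at y ∈ {4, 10}; common: ∅.
  x = 7: f ≡ 0 at y ∈ {3, 7}; g ≡ 0 at y ∈ {7, 9}; common: {7}.
  x = 8: f ≡ 0 at y ∈ ∅; g ≡ 0 at y ∈ {0, 7}; common: ∅.
  x = 9: f ≡ 0 at y ∈ ∅; g ≡ 0 at y ∈ ∅; common: ∅.
  x = 10: f ≡ 0 at y ∈ {4, 6}; g ≡ 0 at y ∈ ∅; common: ∅.
Collecting: common zeros = {(1, 6), (7, 7)}, so the count is 2.
Comparison with the Bézout bound: 2 ≤ 4 = deg(f)·deg(g), as expected for curves with no common component (the affine F_11-count falls short of the bound because intersections may lie at infinity, over extension fields, or carry multiplicity).


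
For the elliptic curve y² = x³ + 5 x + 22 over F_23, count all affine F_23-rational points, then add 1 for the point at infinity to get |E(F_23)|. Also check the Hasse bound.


Affine points = {(3, 8), (3, 15), (7, 3), (7, 20), (12, 4), (12, 19), (16, 9), (16, 14), (17, 11), (17, 12), (20, 7), (20, 16), (21, 2), (21, 21), (22, 4), (22, 19)}; affine count = 16; |E(F_23)| = 17.

Discriminant check: Δ ∝ 4a³ + 27b² = 4·5³ + 27·22² = 4·125 + 27·484 ≡ 21 (mod 23). Nonzero ⇒ E is nonsingular.
For each x ∈ F_23, compute rhs = x³ + 5·x + 22 mod 23, then count y ∈ F_23 with y² ≡ rhs.
  x = 0: rhs = 22, matching y values: none (0 points).
  x = 1: rhs = 5, matching y values: none (0 points).
  x = 2: rhs = 17, matching y values: none (0 points).
  x = 3: rhs = 18, matching y values: 8, 15 (2 points).
  x = 4: rhs = 14, matching y values: none (0 points).
  x = 5: rhs = 11, matching y values: none (0 points).
  x = 6: rhs = 15, matching y values: none (0 points).
  x = 7: rhs = 9, matching y values: 3, 20 (2 points).
  x = 8: rhs = 22, matching y values: none (0 points).
  x = 9: rhs = 14, matching y values: none (0 points).
  x = 10: rhs = 14, matching y values: none (0 points).
  x = 11: rhs = 5, matching y values: none (0 points).
  x = 12: rhs = 16, matching y values: 4, 19 (2 points).
  x = 13: rhs = 7, matching y values: none (0 points).
  x = 14: rhs = 7, matching y values: none (0 points).
  x = 15: rhs = 22, matching y values: none (0 points).
  x = 16: rhs = 12, matching y values: 9, 14 (2 points).
  x = 17: rhs = 6, matching y values: 11, 12 (2 points).
  x = 18: rhs = 10, matching y values: none (0 points).
  x = 19: rhs = 7, matching y values: none (0 points).
  x = 20: rhs = 3, matching y values: 7, 16 (2 points).
  x = 21: rhs = 4, matching y values: 2, 21 (2 points).
  x = 22: rhs = 16, matching y values: 4, 19 (2 points).
Total affine count: 16.
Full point count |E(F_23)| = 16 + 1 = 17.
Hasse bound: |17 − (23+1)| = |-7| = 7 ≤ 2√23 ≈ 9.5917 ✓.


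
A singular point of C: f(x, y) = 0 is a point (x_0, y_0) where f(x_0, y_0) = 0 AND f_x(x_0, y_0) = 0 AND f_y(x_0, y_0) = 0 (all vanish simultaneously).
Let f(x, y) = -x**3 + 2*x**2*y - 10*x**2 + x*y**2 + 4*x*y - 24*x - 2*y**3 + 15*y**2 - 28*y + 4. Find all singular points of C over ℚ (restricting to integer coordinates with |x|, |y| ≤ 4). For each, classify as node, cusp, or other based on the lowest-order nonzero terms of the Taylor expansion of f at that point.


Singular points: {(-2, 2)}; classification: cusp.

Compute partial derivatives:
  f_x = -3*x**2 + 4*x*y - 20*x + y**2 + 4*y - 24.
  f_y = 2*x**2 + 2*x*y + 4*x - 6*y**2 + 30*y - 28.
Scan x_0 ∈ {−4, ..., 4}. For each x_0, f_y(x_0, y) is a polynomial in y; find its integer roots y ∈ {−4, ..., 4}, then test f_x and f at those candidates.
  x = -4: f_y(-4, y) = -6*y**2 + 22*y - 12; vanishes at y ∈ {3}. (-4, 3): f_x = -19 ≠ 0.
  x = -3: f_y(-3, y) = -6*y**2 + 24*y - 22; no integer root y with |y| ≤ 4.
  x = -2: f_y(-2, y) = -6*y**2 + 26*y - 28; vanishes at y ∈ {2}. (-2, 2): f_x = 0, f = 0 — SINGULAR.
  x = -1: f_y(-1, y) = -6*y**2 + 28*y - 30; vanishes at y ∈ {3}. (-1, 3): f_x = 2 ≠ 0.
  x = 0: f_y(0, y) = -6*y**2 + 30*y - 28; no integer root y with |y| ≤ 4.
  x = 1: f_y(1, y) = -6*y**2 + 32*y - 22; no integer root y with |y| ≤ 4.
  x = 2: f_y(2, y) = -6*y**2 + 34*y - 12; no integer root y with |y| ≤ 4.
  x = 3: f_y(3, y) = -6*y**2 + 36*y + 2; no integer root y with |y| ≤ 4.
  x = 4: f_y(4, y) = -6*y**2 + 38*y + 20; no integer root y with |y| ≤ 4.
Only singular point on the grid: (-2, 2).
Classify: substitute x = -2 + u, y = 2 + v and expand: f = -u**3 + 2*u**2*v + u*v**2 - 2*v**3 + v**2.
No constant or linear terms (consistent with a singular point). Quadratic part: v**2. Cubic part: -u**3 + 2*u**2*v + u*v**2 - 2*v**3.
The quadratic part v**2 is a perfect square, so there is a single (double) tangent line v = 0, i.e. y = 2. Restricting the cubic part to that line (v = 0) leaves -u**3 ≠ 0, so f is not divisible by v and the branch is v² ≈ u**3 to lowest order — this is a cusp.
Classification: cusp.


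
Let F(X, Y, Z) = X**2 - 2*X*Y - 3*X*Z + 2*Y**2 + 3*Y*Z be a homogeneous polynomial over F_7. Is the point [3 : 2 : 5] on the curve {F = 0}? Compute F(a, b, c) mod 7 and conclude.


F(3,2,5) ≡ 4 (mod 7); P is NOT on the curve.

Evaluate F(3, 2, 5) term-by-term (mod 7).
  X**2 ↦ 1·9·1·1 = 9
  -2*X*Y ↦ -2·3·2·1 = -12
  -3*X*Z ↦ -3·3·1·5 = -45
  2*Y**2 ↦ 2·1·4·1 = 8
  3*Y*Z ↦ 3·1·2·5 = 30
Sum: F(3, 2, 5) = (9) + (-12) + (-45) + (8) + (30) = -10.
Reducing mod 7: -10 ≡ 4 (mod 7).
Since F(a, b, c) ≡ 4 ≠ 0 (mod 7), P does NOT lie on the curve.


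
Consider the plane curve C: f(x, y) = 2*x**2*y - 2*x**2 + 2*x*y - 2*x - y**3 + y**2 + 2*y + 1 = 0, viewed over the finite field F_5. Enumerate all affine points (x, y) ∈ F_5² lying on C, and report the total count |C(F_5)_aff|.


Affine F_5-points: {(1, 2), (3, 2)}; count = 2.

For each of the 25 pairs (x, y) ∈ F_5², evaluate f(x, y) mod 5. Record the zeros.
  x = 0: [0↦1, 1↦3, 2↦1, 3↦4, 4↦1]  zeros at y ∈ ∅
  x = 1: [0↦2, 1↦3, 2↦0, 3↦2, 4↦3]  zeros at y ∈ {2}
  x = 2: [0↦4, 1↦3, 2↦3, 3↦3, 4↦2]  zeros at y ∈ ∅
  x = 3: [0↦2, 1↦3, 2↦0, 3↦2, 4↦3]  zeros at y ∈ {2}
  x = 4: [0↦1, 1↦3, 2↦1, 3↦4, 4↦1]  zeros at y ∈ ∅
Collecting zeros: affine points = {(1, 2), (3, 2)}.
Total count |C(F_5)_aff| = 2.


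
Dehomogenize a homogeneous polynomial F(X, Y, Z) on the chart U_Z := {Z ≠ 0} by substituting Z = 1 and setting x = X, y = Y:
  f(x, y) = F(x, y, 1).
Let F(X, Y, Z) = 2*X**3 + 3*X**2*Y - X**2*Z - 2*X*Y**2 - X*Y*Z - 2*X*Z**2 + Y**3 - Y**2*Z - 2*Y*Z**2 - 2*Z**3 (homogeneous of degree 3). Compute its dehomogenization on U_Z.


f(x, y) = 2*x**3 + 3*x**2*y - x**2 - 2*x*y**2 - x*y - 2*x + y**3 - y**2 - 2*y - 2

On U_Z we set Z = 1. Each monomial c·X^i·Y^j·Z^k in F becomes c·x^i·y^j·1^k = c·x^i·y^j.
Substituting Z = 1: F(X, Y, 1) = 2*x**3 + 3*x**2*y - x**2 - 2*x*y**2 - x*y - 2*x + y**3 - y**2 - 2*y - 2.
Note: deg(f) ≤ deg(F) = 3; strict inequality happens when F is divisible by Z (lost terms).


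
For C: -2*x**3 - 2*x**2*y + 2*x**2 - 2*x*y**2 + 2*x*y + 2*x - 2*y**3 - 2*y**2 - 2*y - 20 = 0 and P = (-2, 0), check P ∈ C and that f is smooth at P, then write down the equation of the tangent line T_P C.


Tangent line at P: -30*x - 14*y - 60 = 0.

Step 1: f(-2, 0) = 0, so P lies on C.
Step 2: partial derivatives
  f_x(x, y) = -6*x**2 - 4*x*y + 4*x - 2*y**2 + 2*y + 2, f_y(x, y) = -2*x**2 - 4*x*y + 2*x - 6*y**2 - 4*y - 2.
  f_x(P) = -30, f_y(P) = -14 (gradient nonzero, so P is smooth).
Step 3: tangent line at P: -30·(x − -2) + -14·(y − 0) = 0.
Expanding: -30*x - 14*y - 60 = 0.


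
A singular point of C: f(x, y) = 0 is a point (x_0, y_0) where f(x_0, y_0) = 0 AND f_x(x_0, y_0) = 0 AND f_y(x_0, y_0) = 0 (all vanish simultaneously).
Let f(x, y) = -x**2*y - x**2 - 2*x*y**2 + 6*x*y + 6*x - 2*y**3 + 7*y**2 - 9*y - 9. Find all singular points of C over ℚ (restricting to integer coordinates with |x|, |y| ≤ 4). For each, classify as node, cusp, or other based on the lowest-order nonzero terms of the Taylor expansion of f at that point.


Singular points: {(3, 0)}; classification: node.

Compute partial derivatives:
  f_x = -2*x*y - 2*x - 2*y**2 + 6*y + 6.
  f_y = -x**2 - 4*x*y + 6*x - 6*y**2 + 14*y - 9.
Scan x_0 ∈ {−4, ..., 4}. For each x_0, f_y(x_0, y) is a polynomial in y; find its integer roots y ∈ {−4, ..., 4}, then test f_x and f at those candidates.
  x = -4: f_y(-4, y) = -6*y**2 + 30*y - 49; no integer root y with |y| ≤ 4.
  x = -3: f_y(-3, y) = -6*y**2 + 26*y - 36; no integer root y with |y| ≤ 4.
  x = -2: f_y(-2, y) = -6*y**2 + 22*y - 25; no integer root y with |y| ≤ 4.
  x = -1: f_y(-1, y) = -6*y**2 + 18*y - 16; no integer root y with |y| ≤ 4.
  x = 0: f_y(0, y) = -6*y**2 + 14*y - 9; no integer root y with |y| ≤ 4.
  x = 1: f_y(1, y) = -6*y**2 + 10*y - 4; vanishes at y ∈ {1}. (1, 1): f_x = 6 ≠ 0.
  x = 2: f_y(2, y) = -6*y**2 + 6*y - 1; no integer root y with |y| ≤ 4.
  x = 3: f_y(3, y) = -6*y**2 + 2*y; vanishes at y ∈ {0}. (3, 0): f_x = 0, f = 0 — SINGULAR.
  x = 4: f_y(4, y) = -6*y**2 - 2*y - 1; no integer root y with |y| ≤ 4.
Only singular point on the grid: (3, 0).
Classify: substitute x = 3 + u, y = 0 + v and expand: f = -u**2*v - u**2 - 2*u*v**2 - 2*v**3 + v**2.
No constant or linear terms (consistent with a singular point). Quadratic part: -u**2 + v**2. Cubic part: -u**2*v - 2*u*v**2 - 2*v**3.
The quadratic part v**2 - u**2 = (v − u)(v + u) splits into two distinct linear factors, so there are two distinct tangent lines y − 0 = ±(x − 3) — this is a node (ordinary double point).
Classification: node.


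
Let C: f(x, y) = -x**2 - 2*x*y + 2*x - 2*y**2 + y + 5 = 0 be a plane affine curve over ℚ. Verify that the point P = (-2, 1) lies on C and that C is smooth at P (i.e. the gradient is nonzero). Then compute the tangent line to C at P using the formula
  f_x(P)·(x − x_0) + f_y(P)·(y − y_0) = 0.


Tangent line at P: 4*x + y + 7 = 0.

Step 1: f(-2, 1) = 0, so P lies on C.
Step 2: partial derivatives
  f_x(x, y) = -2*x - 2*y + 2, f_y(x, y) = -2*x - 4*y + 1.
  f_x(P) = 4, f_y(P) = 1 (gradient nonzero, so P is smooth).
Step 3: tangent line at P: 4·(x − -2) + 1·(y − 1) = 0.
Expanding: 4*x + y + 7 = 0.


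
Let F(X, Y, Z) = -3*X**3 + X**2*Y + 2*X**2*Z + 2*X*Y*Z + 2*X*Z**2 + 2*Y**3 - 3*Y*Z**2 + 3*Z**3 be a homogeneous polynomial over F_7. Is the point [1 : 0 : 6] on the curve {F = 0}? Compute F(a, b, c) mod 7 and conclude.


F(1,0,6) ≡ 1 (mod 7); P is NOT on the curve.

Evaluate F(1, 0, 6) term-by-term (mod 7).
  -3*X**3 ↦ -3·1·1·1 = -3
  X**2*Y ↦ 1·1·0·1 = 0
  2*X**2*Z ↦ 2·1·1·6 = 12
  2*X*Y*Z ↦ 2·1·0·6 = 0
  2*X*Z**2 ↦ 2·1·1·36 = 72
  2*Y**3 ↦ 2·1·0·1 = 0
  -3*Y*Z**2 ↦ -3·1·0·36 = 0
  3*Z**3 ↦ 3·1·1·216 = 648
Sum: F(1, 0, 6) = (-3) + (0) + (12) + (0) + (72) + (0) + (0) + (648) = 729.
Reducing mod 7: 729 ≡ 1 (mod 7).
Since F(a, b, c) ≡ 1 ≠ 0 (mod 7), P does NOT lie on the curve.


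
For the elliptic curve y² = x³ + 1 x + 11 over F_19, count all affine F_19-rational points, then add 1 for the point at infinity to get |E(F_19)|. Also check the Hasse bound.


Affine points = {(0, 7), (0, 12), (6, 9), (6, 10), (7, 0), (11, 2), (11, 17), (13, 6), (13, 13), (15, 0), (16, 0), (17, 1), (17, 18), (18, 3), (18, 16)}; affine count = 15; |E(F_19)| = 16.

Discriminant check: Δ ∝ 4a³ + 27b² = 4·1³ + 27·11² = 4·1 + 27·121 ≡ 3 (mod 19). Nonzero ⇒ E is nonsingular.
For each x ∈ F_19, compute rhs = x³ + 1·x + 11 mod 19, then count y ∈ F_19 with y² ≡ rhs.
  x = 0: rhs = 11, matching y values: 7, 12 (2 points).
  x = 1: rhs = 13, matching y values: none (0 points).
  x = 2: rhs = 2, matching y values: none (0 points).
  x = 3: rhs = 3, matching y values: none (0 points).
  x = 4: rhs = 3, matching y values: none (0 points).
  x = 5: rhs = 8, matching y values: none (0 points).
  x = 6: rhs = 5, matching y values: 9, 10 (2 points).
  x = 7: rhs = 0, matching y values: 0 (1 points).
  x = 8: rhs = 18, matching y values: none (0 points).
  x = 9: rhs = 8, matching y values: none (0 points).
  x = 10: rhs = 14, matching y values: none (0 points).
  x = 11: rhs = 4, matching y values: 2, 17 (2 points).
  x = 12: rhs = 3, matching y values: none (0 points).
  x = 13: rhs = 17, matching y values: 6, 13 (2 points).
  x = 14: rhs = 14, matching y values: none (0 points).
  x = 15: rhs = 0, matching y values: 0 (1 points).
  x = 16: rhs = 0, matching y values: 0 (1 points).
  x = 17: rhs = 1, matching y values: 1, 18 (2 points).
  x = 18: rhs = 9, matching y values: 3, 16 (2 points).
Total affine count: 15.
Full point count |E(F_19)| = 15 + 1 = 16.
Hasse bound: |16 − (19+1)| = |-4| = 4 ≤ 2√19 ≈ 8.7178 ✓.


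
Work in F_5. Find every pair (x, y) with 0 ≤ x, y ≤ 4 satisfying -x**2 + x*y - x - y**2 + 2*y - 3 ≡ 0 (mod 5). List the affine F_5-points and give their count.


Affine F_5-points: {(1, 0), (1, 3), (2, 2), (3, 0), (4, 2), (4, 4)}; count = 6.

For each of the 25 pairs (x, y) ∈ F_5², evaluate f(x, y) mod 5. Record the zeros.
  x = 0: [0↦2, 1↦3, 2↦2, 3↦4, 4↦4]  zeros at y ∈ ∅
  x = 1: [0↦0, 1↦2, 2↦2, 3↦0, 4↦1]  zeros at y ∈ {0, 3}
  x = 2: [0↦1, 1↦4, 2↦0, 3↦4, 4↦1]  zeros at y ∈ {2}
  x = 3: [0↦0, 1↦4, 2↦1, 3↦1, 4↦4]  zeros at y ∈ {0}
  x = 4: [0↦2, 1↦2, 2↦0, 3↦1, 4↦0]  zeros at y ∈ {2, 4}
Collecting zeros: affine points = {(1, 0), (1, 3), (2, 2), (3, 0), (4, 2), (4, 4)}.
Total count |C(F_5)_aff| = 6.


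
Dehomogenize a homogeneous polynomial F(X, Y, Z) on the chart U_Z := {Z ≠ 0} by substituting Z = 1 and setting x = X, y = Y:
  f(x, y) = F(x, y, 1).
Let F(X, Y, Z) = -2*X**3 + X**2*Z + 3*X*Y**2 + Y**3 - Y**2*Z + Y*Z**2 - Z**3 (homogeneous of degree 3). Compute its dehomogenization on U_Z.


f(x, y) = -2*x**3 + x**2 + 3*x*y**2 + y**3 - y**2 + y - 1

On U_Z we set Z = 1. Each monomial c·X^i·Y^j·Z^k in F becomes c·x^i·y^j·1^k = c·x^i·y^j.
Substituting Z = 1: F(X, Y, 1) = -2*x**3 + x**2 + 3*x*y**2 + y**3 - y**2 + y - 1.
Note: deg(f) ≤ deg(F) = 3; strict inequality happens when F is divisible by Z (lost terms).


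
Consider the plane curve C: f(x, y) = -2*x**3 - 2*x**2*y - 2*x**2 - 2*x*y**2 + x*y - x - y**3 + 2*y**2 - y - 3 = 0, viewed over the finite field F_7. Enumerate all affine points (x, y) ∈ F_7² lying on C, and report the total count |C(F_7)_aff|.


Affine F_7-points: {(3, 3), (4, 1), (5, 0), (6, 6)}; count = 4.

For each of the 49 pairs (x, y) ∈ F_7², evaluate f(x, y) mod 7. Record the zeros.
  x = 0: [0↦4, 1↦4, 2↦2, 3↦6, 4↦3, 5↦1, 6↦1]  zeros at y ∈ ∅
  x = 1: [0↦6, 1↦3, 2↦1, 3↦1, 4↦4, 5↦4, 6↦2]  zeros at y ∈ ∅
  x = 2: [0↦6, 1↦3, 2↦4, 3↦3, 4↦1, 5↦6, 6↦5]  zeros at y ∈ ∅
  x = 3: [0↦6, 1↦6, 2↦6, 3↦0, 4↦3, 5↦2, 6↦5]  zeros at y ∈ {3}
  x = 4: [0↦1, 1↦0, 2↦2, 3↦1, 4↦5, 5↦1, 6↦4]  zeros at y ∈ {1}
  x = 5: [0↦0, 1↦1, 2↦1, 3↦1, 4↦2, 5↦5, 6↦4]  zeros at y ∈ {0}
  x = 6: [0↦5, 1↦4, 2↦5, 3↦2, 4↦3, 5↦2, 6↦0]  zeros at y ∈ {6}
Collecting zeros: affine points = {(3, 3), (4, 1), (5, 0), (6, 6)}.
Total count |C(F_7)_aff| = 4.


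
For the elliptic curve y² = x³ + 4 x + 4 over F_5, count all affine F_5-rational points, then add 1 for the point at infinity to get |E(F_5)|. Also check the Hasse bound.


Affine points = {(0, 2), (0, 3), (1, 2), (1, 3), (2, 0), (4, 2), (4, 3)}; affine count = 7; |E(F_5)| = 8.

Discriminant check: Δ ∝ 4a³ + 27b² = 4·4³ + 27·4² = 4·64 + 27·16 ≡ 3 (mod 5). Nonzero ⇒ E is nonsingular.
For each x ∈ F_5, compute rhs = x³ + 4·x + 4 mod 5, then count y ∈ F_5 with y² ≡ rhs.
  x = 0: rhs = 4, matching y values: 2, 3 (2 points).
  x = 1: rhs = 4, matching y values: 2, 3 (2 points).
  x = 2: rhs = 0, matching y values: 0 (1 points).
  x = 3: rhs = 3, matching y values: none (0 points).
  x = 4: rhs = 4, matching y values: 2, 3 (2 points).
Total affine count: 7.
Full point count |E(F_5)| = 7 + 1 = 8.
Hasse bound: |8 − (5+1)| = |2| = 2 ≤ 2√5 ≈ 4.4721 ✓.


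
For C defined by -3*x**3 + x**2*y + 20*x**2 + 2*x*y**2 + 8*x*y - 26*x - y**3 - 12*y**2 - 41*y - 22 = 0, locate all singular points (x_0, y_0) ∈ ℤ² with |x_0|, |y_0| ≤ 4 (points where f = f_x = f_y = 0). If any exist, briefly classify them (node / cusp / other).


Singular points: {(2, -3)}; classification: node.

Compute partial derivatives:
  f_x = -9*x**2 + 2*x*y + 40*x + 2*y**2 + 8*y - 26.
  f_y = x**2 + 4*x*y + 8*x - 3*y**2 - 24*y - 41.
Scan x_0 ∈ {−4, ..., 4}. For each x_0, f_y(x_0, y) is a polynomial in y; find its integer roots y ∈ {−4, ..., 4}, then test f_x and f at those candidates.
  x = -4: f_y(-4, y) = -3*y**2 - 40*y - 57; no integer root y with |y| ≤ 4.
  x = -3: f_y(-3, y) = -3*y**2 - 36*y - 56; no integer root y with |y| ≤ 4.
  x = -2: f_y(-2, y) = -3*y**2 - 32*y - 53; no integer root y with |y| ≤ 4.
  x = -1: f_y(-1, y) = -3*y**2 - 28*y - 48; no integer root y with |y| ≤ 4.
  x = 0: f_y(0, y) = -3*y**2 - 24*y - 41; no integer root y with |y| ≤ 4.
  x = 1: f_y(1, y) = -3*y**2 - 20*y - 32; vanishes at y ∈ {-4}. (1, -4): f_x = -3 ≠ 0.
  x = 2: f_y(2, y) = -3*y**2 - 16*y - 21; vanishes at y ∈ {-3}. (2, -3): f_x = 0, f = 0 — SINGULAR.
  x = 3: f_y(3, y) = -3*y**2 - 12*y - 8; no integer root y with |y| ≤ 4.
  x = 4: f_y(4, y) = -3*y**2 - 8*y + 7; no integer root y with |y| ≤ 4.
Only singular point on the grid: (2, -3).
Classify: substitute x = 2 + u, y = -3 + v and expand: f = -3*u**3 + u**2*v - u**2 + 2*u*v**2 - v**3 + v**2.
No constant or linear terms (consistent with a singular point). Quadratic part: -u**2 + v**2. Cubic part: -3*u**3 + u**2*v + 2*u*v**2 - v**3.
The quadratic part v**2 - u**2 = (v − u)(v + u) splits into two distinct linear factors, so there are two distinct tangent lines y − -3 = ±(x − 2) — this is a node (ordinary double point).
Classification: node.


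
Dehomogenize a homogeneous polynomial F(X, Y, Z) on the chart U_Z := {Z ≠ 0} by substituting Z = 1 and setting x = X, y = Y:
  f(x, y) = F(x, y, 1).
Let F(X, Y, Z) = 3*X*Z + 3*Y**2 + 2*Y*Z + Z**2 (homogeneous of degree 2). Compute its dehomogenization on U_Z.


f(x, y) = 3*x + 3*y**2 + 2*y + 1

On U_Z we set Z = 1. Each monomial c·X^i·Y^j·Z^k in F becomes c·x^i·y^j·1^k = c·x^i·y^j.
Substituting Z = 1: F(X, Y, 1) = 3*x + 3*y**2 + 2*y + 1.
Note: deg(f) ≤ deg(F) = 2; strict inequality happens when F is divisible by Z (lost terms).


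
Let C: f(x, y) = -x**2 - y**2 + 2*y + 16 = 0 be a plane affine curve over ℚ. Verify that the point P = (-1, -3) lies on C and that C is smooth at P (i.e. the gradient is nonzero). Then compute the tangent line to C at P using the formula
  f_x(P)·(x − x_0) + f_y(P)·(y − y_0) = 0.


Tangent line at P: 2*x + 8*y + 26 = 0.

Step 1: f(-1, -3) = 0, so P lies on C.
Step 2: partial derivatives
  f_x(x, y) = -2*x, f_y(x, y) = 2 - 2*y.
  f_x(P) = 2, f_y(P) = 8 (gradient nonzero, so P is smooth).
Step 3: tangent line at P: 2·(x − -1) + 8·(y − -3) = 0.
Expanding: 2*x + 8*y + 26 = 0.


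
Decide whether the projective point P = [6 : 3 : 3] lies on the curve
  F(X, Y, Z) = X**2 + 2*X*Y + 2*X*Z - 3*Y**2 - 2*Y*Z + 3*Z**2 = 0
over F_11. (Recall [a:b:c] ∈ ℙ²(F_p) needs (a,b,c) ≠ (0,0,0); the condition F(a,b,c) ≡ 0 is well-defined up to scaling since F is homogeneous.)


F(6,3,3) ≡ 2 (mod 11); P is NOT on the curve.

Evaluate F(6, 3, 3) term-by-term (mod 11).
  X**2 ↦ 1·36·1·1 = 36
  2*X*Y ↦ 2·6·3·1 = 36
  2*X*Z ↦ 2·6·1·3 = 36
  -3*Y**2 ↦ -3·1·9·1 = -27
  -2*Y*Z ↦ -2·1·3·3 = -18
  3*Z**2 ↦ 3·1·1·9 = 27
Sum: F(6, 3, 3) = (36) + (36) + (36) + (-27) + (-18) + (27) = 90.
Reducing mod 11: 90 ≡ 2 (mod 11).
Since F(a, b, c) ≡ 2 ≠ 0 (mod 11), P does NOT lie on the curve.


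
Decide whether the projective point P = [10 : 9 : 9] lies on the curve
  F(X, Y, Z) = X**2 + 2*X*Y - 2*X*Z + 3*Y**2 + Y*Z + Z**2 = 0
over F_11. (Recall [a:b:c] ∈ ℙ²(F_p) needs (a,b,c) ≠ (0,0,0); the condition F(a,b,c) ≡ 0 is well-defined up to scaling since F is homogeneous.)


F(10,9,9) ≡ 10 (mod 11); P is NOT on the curve.

Evaluate F(10, 9, 9) term-by-term (mod 11).
  X**2 ↦ 1·100·1·1 = 100
  2*X*Y ↦ 2·10·9·1 = 180
  -2*X*Z ↦ -2·10·1·9 = -180
  3*Y**2 ↦ 3·1·81·1 = 243
  Y*Z ↦ 1·1·9·9 = 81
  Z**2 ↦ 1·1·1·81 = 81
Sum: F(10, 9, 9) = (100) + (180) + (-180) + (243) + (81) + (81) = 505.
Reducing mod 11: 505 ≡ 10 (mod 11).
Since F(a, b, c) ≡ 10 ≠ 0 (mod 11), P does NOT lie on the curve.


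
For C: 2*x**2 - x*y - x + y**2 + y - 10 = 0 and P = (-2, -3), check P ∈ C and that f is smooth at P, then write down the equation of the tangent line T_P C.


Tangent line at P: -6*x - 3*y - 21 = 0.

Step 1: f(-2, -3) = 0, so P lies on C.
Step 2: partial derivatives
  f_x(x, y) = 4*x - y - 1, f_y(x, y) = -x + 2*y + 1.
  f_x(P) = -6, f_y(P) = -3 (gradient nonzero, so P is smooth).
Step 3: tangent line at P: -6·(x − -2) + -3·(y − -3) = 0.
Expanding: -6*x - 3*y - 21 = 0.


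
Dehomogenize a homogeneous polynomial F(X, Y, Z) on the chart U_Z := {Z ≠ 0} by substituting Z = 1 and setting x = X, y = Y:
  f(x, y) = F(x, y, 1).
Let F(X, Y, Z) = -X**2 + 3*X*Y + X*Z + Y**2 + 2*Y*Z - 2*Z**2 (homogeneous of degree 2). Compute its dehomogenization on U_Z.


f(x, y) = -x**2 + 3*x*y + x + y**2 + 2*y - 2

On U_Z we set Z = 1. Each monomial c·X^i·Y^j·Z^k in F becomes c·x^i·y^j·1^k = c·x^i·y^j.
Substituting Z = 1: F(X, Y, 1) = -x**2 + 3*x*y + x + y**2 + 2*y - 2.
Note: deg(f) ≤ deg(F) = 2; strict inequality happens when F is divisible by Z (lost terms).


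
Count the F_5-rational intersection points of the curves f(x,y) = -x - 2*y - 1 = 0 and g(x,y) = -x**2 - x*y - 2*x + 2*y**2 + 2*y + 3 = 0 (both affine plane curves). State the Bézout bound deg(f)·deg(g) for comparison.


Common zeros: {(0, 2)}; count = 1; Bézout bound = 2.

deg(f) = 1, deg(g) = 2, so Bézout bound = 2.
Scan x ∈ F_5. For each x, list the y ∈ F_5 with f(x, y) ≡ 0 and those with g(x, y) ≡ 0 (mod 5); the common zeros in that column are the intersection.
  x = 0: f ≡ 0 at y ∈ {2}; g ≡ 0 at y ∈ {2}; common: {2}.
  x = 1: f ≡ 0 at y ∈ {4}; g ≡ 0 at y ∈ {0, 2}; common: ∅.
  x = 2: f ≡ 0 at y ∈ {1}; g ≡ 0 at y ∈ {0}; common: ∅.
  x = 3: f ≡ 0 at y ∈ {3}; g ≡ 0 at y ∈ ∅; common: ∅.
  x = 4: f ≡ 0 at y ∈ {0}; g ≡ 0 at y ∈ ∅; common: ∅.
Collecting: common zeros = {(0, 2)}, so the count is 1.
Comparison with the Bézout bound: 1 ≤ 2 = deg(f)·deg(g), as expected for curves with no common component (the affine F_5-count falls short of the bound because intersections may lie at infinity, over extension fields, or carry multiplicity).


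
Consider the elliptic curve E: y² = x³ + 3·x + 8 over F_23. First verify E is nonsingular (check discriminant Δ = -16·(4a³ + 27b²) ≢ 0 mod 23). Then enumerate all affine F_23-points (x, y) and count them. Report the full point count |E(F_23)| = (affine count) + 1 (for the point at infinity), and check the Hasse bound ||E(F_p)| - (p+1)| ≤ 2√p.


Affine points = {(0, 10), (0, 13), (1, 9), (1, 14), (6, 9), (6, 14), (7, 2), (7, 21), (10, 7), (10, 16), (12, 1), (12, 22), (13, 6), (13, 17), (15, 1), (15, 22), (16, 9), (16, 14), (17, 2), (17, 21), (18, 11), (18, 12), (19, 1), (19, 22), (20, 8), (20, 15), (22, 2), (22, 21)}; affine count = 28; |E(F_23)| = 29.

Discriminant check: Δ ∝ 4a³ + 27b² = 4·3³ + 27·8² = 4·27 + 27·64 ≡ 19 (mod 23). Nonzero ⇒ E is nonsingular.
For each x ∈ F_23, compute rhs = x³ + 3·x + 8 mod 23, then count y ∈ F_23 with y² ≡ rhs.
  x = 0: rhs = 8, matching y values: 10, 13 (2 points).
  x = 1: rhs = 12, matching y values: 9, 14 (2 points).
  x = 2: rhs = 22, matching y values: none (0 points).
  x = 3: rhs = 21, matching y values: none (0 points).
  x = 4: rhs = 15, matching y values: none (0 points).
  x = 5: rhs = 10, matching y values: none (0 points).
  x = 6: rhs = 12, matching y values: 9, 14 (2 points).
  x = 7: rhs = 4, matching y values: 2, 21 (2 points).
  x = 8: rhs = 15, matching y values: none (0 points).
  x = 9: rhs = 5, matching y values: none (0 points).
  x = 10: rhs = 3, matching y values: 7, 16 (2 points).
  x = 11: rhs = 15, matching y values: none (0 points).
  x = 12: rhs = 1, matching y values: 1, 22 (2 points).
  x = 13: rhs = 13, matching y values: 6, 17 (2 points).
  x = 14: rhs = 11, matching y values: none (0 points).
  x = 15: rhs = 1, matching y values: 1, 22 (2 points).
  x = 16: rhs = 12, matching y values: 9, 14 (2 points).
  x = 17: rhs = 4, matching y values: 2, 21 (2 points).
  x = 18: rhs = 6, matching y values: 11, 12 (2 points).
  x = 19: rhs = 1, matching y values: 1, 22 (2 points).
  x = 20: rhs = 18, matching y values: 8, 15 (2 points).
  x = 21: rhs = 17, matching y values: none (0 points).
  x = 22: rhs = 4, matching y values: 2, 21 (2 points).
Total affine count: 28.
Full point count |E(F_23)| = 28 + 1 = 29.
Hasse bound: |29 − (23+1)| = |5| = 5 ≤ 2√23 ≈ 9.5917 ✓.


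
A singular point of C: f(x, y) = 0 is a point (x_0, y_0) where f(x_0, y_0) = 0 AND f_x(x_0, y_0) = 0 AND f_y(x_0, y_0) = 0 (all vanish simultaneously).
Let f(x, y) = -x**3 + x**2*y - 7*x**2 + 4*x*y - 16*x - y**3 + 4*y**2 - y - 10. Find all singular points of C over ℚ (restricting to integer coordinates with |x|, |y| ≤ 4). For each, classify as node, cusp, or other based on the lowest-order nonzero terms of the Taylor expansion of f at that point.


Singular points: {(-2, 1)}; classification: cusp.

Compute partial derivatives:
  f_x = -3*x**2 + 2*x*y - 14*x + 4*y - 16.
  f_y = x**2 + 4*x - 3*y**2 + 8*y - 1.
Scan x_0 ∈ {−4, ..., 4}. For each x_0, f_y(x_0, y) is a polynomial in y; find its integer roots y ∈ {−4, ..., 4}, then test f_x and f at those candidates.
  x = -4: f_y(-4, y) = -3*y**2 + 8*y - 1; no integer root y with |y| ≤ 4.
  x = -3: f_y(-3, y) = -3*y**2 + 8*y - 4; vanishes at y ∈ {2}. (-3, 2): f_x = -5 ≠ 0.
  x = -2: f_y(-2, y) = -3*y**2 + 8*y - 5; vanishes at y ∈ {1}. (-2, 1): f_x = 0, f = 0 — SINGULAR.
  x = -1: f_y(-1, y) = -3*y**2 + 8*y - 4; vanishes at y ∈ {2}. (-1, 2): f_x = -1 ≠ 0.
  x = 0: f_y(0, y) = -3*y**2 + 8*y - 1; no integer root y with |y| ≤ 4.
  x = 1: f_y(1, y) = -3*y**2 + 8*y + 4; no integer root y with |y| ≤ 4.
  x = 2: f_y(2, y) = -3*y**2 + 8*y + 11; vanishes at y ∈ {-1}. (2, -1): f_x = -64 ≠ 0.
  x = 3: f_y(3, y) = -3*y**2 + 8*y + 20; no integer root y with |y| ≤ 4.
  x = 4: f_y(4, y) = -3*y**2 + 8*y + 31; no integer root y with |y| ≤ 4.
Only singular point on the grid: (-2, 1).
Classify: substitute x = -2 + u, y = 1 + v and expand: f = -u**3 + u**2*v - v**3 + v**2.
No constant or linear terms (consistent with a singular point). Quadratic part: v**2. Cubic part: -u**3 + u**2*v - v**3.
The quadratic part v**2 is a perfect square, so there is a single (double) tangent line v = 0, i.e. y = 1. Restricting the cubic part to that line (v = 0) leaves -u**3 ≠ 0, so f is not divisible by v and the branch is v² ≈ u**3 to lowest order — this is a cusp.
Classification: cusp.


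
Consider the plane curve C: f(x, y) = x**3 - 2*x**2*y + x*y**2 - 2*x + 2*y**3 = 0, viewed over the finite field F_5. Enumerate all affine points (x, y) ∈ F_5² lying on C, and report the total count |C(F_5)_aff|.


Affine F_5-points: {(0, 0), (1, 1), (1, 2), (1, 4), (2, 1), (3, 4), (4, 1), (4, 3), (4, 4)}; count = 9.

For each of the 25 pairs (x, y) ∈ F_5², evaluate f(x, y) mod 5. Record the zeros.
  x = 0: [0↦0, 1↦2, 2↦1, 3↦4, 4↦3]  zeros at y ∈ {0}
  x = 1: [0↦4, 1↦0, 2↦0, 3↦1, 4↦0]  zeros at y ∈ {1, 2, 4}
  x = 2: [0↦4, 1↦0, 2↦2, 3↦2, 4↦2]  zeros at y ∈ {1}
  x = 3: [0↦1, 1↦3, 2↦3, 3↦3, 4↦0]  zeros at y ∈ {4}
  x = 4: [0↦1, 1↦0, 2↦4, 3↦0, 4↦0]  zeros at y ∈ {1, 3, 4}
Collecting zeros: affine points = {(0, 0), (1, 1), (1, 2), (1, 4), (2, 1), (3, 4), (4, 1), (4, 3), (4, 4)}.
Total count |C(F_5)_aff| = 9.


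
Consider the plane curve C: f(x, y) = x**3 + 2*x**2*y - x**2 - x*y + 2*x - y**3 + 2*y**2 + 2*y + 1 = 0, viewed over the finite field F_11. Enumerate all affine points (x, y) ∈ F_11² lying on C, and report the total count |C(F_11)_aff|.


Affine F_11-points: {(3, 10), (4, 1), (4, 5), (4, 7), (5, 9), (7, 2), (7, 4), (7, 7), (9, 7)}; count = 9.

For each of the 121 pairs (x, y) ∈ F_11², evaluate f(x, y) mod 11. Record the zeros.
  x = 0: [0↦1, 1↦4, 2↦5, 3↦9, 4↦10, 5↦2, 6↦1, 7↦1, 8↦7, 9↦2, 10↦2]  zeros at y ∈ ∅
  x = 1: [0↦3, 1↦7, 2↦9, 3↦3, 4↦5, 5↦9, 6↦9, 7↦10, 8↦6, 9↦2, 10↦3]  zeros at y ∈ ∅
  x = 2: [0↦9, 1↦7, 2↦3, 3↦2, 4↦9, 5↦7, 6↦1, 7↦7, 8↦8, 9↦9, 10↦4]  zeros at y ∈ ∅
  x = 3: [0↦3, 1↦10, 2↦4, 3↦1, 4↦6, 5↦2, 6↦5, 7↦9, 8↦8, 9↦7, 10↦0]  zeros at y ∈ {10}
  x = 4: [0↦2, 1↦0, 2↦7, 3↦6, 4↦2, 5↦0, 6↦5, 7↦0, 8↦1, 9↦2, 10↦8]  zeros at y ∈ {1, 5, 7}
  x = 5: [0↦1, 1↦5, 2↦7, 3↦1, 4↦3, 5↦7, 6↦7, 7↦8, 8↦4, 9↦0, 10↦1]  zeros at y ∈ {9}
  x = 6: [0↦6, 1↦9, 2↦10, 3↦3, 4↦4, 5↦7, 6↦6, 7↦6, 8↦1, 9↦7, 10↦7]  zeros at y ∈ ∅
  x = 7: [0↦1, 1↦7, 2↦0, 3↦7, 4↦0, 5↦6, 6↦8, 7↦0, 8↦9, 9↦7, 10↦10]  zeros at y ∈ {2, 4, 7}
  x = 8: [0↦3, 1↦5, 2↦5, 3↦8, 4↦8, 5↦10, 6↦8, 7↦7, 8↦1, 9↦6, 10↦5]  zeros at y ∈ ∅
  x = 9: [0↦7, 1↦9, 2↦9, 3↦1, 4↦1, 5↦3, 6↦1, 7↦0, 8↦5, 9↦10, 10↦9]  zeros at y ∈ {7}
  x = 10: [0↦8, 1↦3, 2↦7, 3↦3, 4↦7, 5↦2, 6↦4, 7↦7, 8↦5, 9↦3, 10↦6]  zeros at y ∈ ∅
Collecting zeros: affine points = {(3, 10), (4, 1), (4, 5), (4, 7), (5, 9), (7, 2), (7, 4), (7, 7), (9, 7)}.
Total count |C(F_11)_aff| = 9.


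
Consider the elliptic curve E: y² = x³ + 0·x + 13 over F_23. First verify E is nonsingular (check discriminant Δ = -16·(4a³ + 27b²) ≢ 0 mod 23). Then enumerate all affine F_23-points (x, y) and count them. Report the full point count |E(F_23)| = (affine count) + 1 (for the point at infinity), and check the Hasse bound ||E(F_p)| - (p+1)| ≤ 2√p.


Affine points = {(0, 6), (0, 17), (4, 10), (4, 13), (5, 0), (9, 11), (9, 12), (10, 1), (10, 22), (12, 4), (12, 19), (13, 5), (13, 18), (17, 2), (17, 21), (18, 7), (18, 16), (19, 8), (19, 15), (20, 3), (20, 20), (22, 9), (22, 14)}; affine count = 23; |E(F_23)| = 24.

Discriminant check: Δ ∝ 4a³ + 27b² = 4·0³ + 27·13² = 4·0 + 27·169 ≡ 9 (mod 23). Nonzero ⇒ E is nonsingular.
For each x ∈ F_23, compute rhs = x³ + 0·x + 13 mod 23, then count y ∈ F_23 with y² ≡ rhs.
  x = 0: rhs = 13, matching y values: 6, 17 (2 points).
  x = 1: rhs = 14, matching y values: none (0 points).
  x = 2: rhs = 21, matching y values: none (0 points).
  x = 3: rhs = 17, matching y values: none (0 points).
  x = 4: rhs = 8, matching y values: 10, 13 (2 points).
  x = 5: rhs = 0, matching y values: 0 (1 points).
  x = 6: rhs = 22, matching y values: none (0 points).
  x = 7: rhs = 11, matching y values: none (0 points).
  x = 8: rhs = 19, matching y values: none (0 points).
  x = 9: rhs = 6, matching y values: 11, 12 (2 points).
  x = 10: rhs = 1, matching y values: 1, 22 (2 points).
  x = 11: rhs = 10, matching y values: none (0 points).
  x = 12: rhs = 16, matching y values: 4, 19 (2 points).
  x = 13: rhs = 2, matching y values: 5, 18 (2 points).
  x = 14: rhs = 20, matching y values: none (0 points).
  x = 15: rhs = 7, matching y values: none (0 points).
  x = 16: rhs = 15, matching y values: none (0 points).
  x = 17: rhs = 4, matching y values: 2, 21 (2 points).
  x = 18: rhs = 3, matching y values: 7, 16 (2 points).
  x = 19: rhs = 18, matching y values: 8, 15 (2 points).
  x = 20: rhs = 9, matching y values: 3, 20 (2 points).
  x = 21: rhs = 5, matching y values: none (0 points).
  x = 22: rhs = 12, matching y values: 9, 14 (2 points).
Total affine count: 23.
Full point count |E(F_23)| = 23 + 1 = 24.
Hasse bound: |24 − (23+1)| = |0| = 0 ≤ 2√23 ≈ 9.5917 ✓.


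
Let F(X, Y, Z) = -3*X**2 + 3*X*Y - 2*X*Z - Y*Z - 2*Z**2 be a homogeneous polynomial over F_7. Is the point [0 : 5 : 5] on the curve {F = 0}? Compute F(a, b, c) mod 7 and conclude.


F(0,5,5) ≡ 2 (mod 7); P is NOT on the curve.

Evaluate F(0, 5, 5) term-by-term (mod 7).
  -3*X**2 ↦ -3·0·1·1 = 0
  3*X*Y ↦ 3·0·5·1 = 0
  -2*X*Z ↦ -2·0·1·5 = 0
  -Y*Z ↦ -1·1·5·5 = -25
  -2*Z**2 ↦ -2·1·1·25 = -50
Sum: F(0, 5, 5) = (0) + (0) + (0) + (-25) + (-50) = -75.
Reducing mod 7: -75 ≡ 2 (mod 7).
Since F(a, b, c) ≡ 2 ≠ 0 (mod 7), P does NOT lie on the curve.


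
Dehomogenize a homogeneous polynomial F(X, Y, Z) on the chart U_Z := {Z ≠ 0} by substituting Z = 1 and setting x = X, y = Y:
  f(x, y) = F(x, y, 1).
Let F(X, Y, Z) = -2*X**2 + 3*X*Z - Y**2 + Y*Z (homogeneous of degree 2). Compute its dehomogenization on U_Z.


f(x, y) = -2*x**2 + 3*x - y**2 + y

On U_Z we set Z = 1. Each monomial c·X^i·Y^j·Z^k in F becomes c·x^i·y^j·1^k = c·x^i·y^j.
Substituting Z = 1: F(X, Y, 1) = -2*x**2 + 3*x - y**2 + y.
Note: deg(f) ≤ deg(F) = 2; strict inequality happens when F is divisible by Z (lost terms).


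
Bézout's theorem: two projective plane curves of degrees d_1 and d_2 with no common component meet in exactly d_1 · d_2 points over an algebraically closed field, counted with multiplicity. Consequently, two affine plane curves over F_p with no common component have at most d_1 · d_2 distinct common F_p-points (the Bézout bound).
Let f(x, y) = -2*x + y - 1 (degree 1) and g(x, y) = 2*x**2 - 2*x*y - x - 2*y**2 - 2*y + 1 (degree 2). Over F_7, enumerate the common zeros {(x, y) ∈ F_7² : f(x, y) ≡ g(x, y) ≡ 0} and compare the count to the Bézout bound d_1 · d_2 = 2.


Common zeros: {(1, 3)}; count = 1; Bézout bound = 2.

deg(f) = 1, deg(g) = 2, so Bézout bound = 2.
Scan x ∈ F_7. For each x, list the y ∈ F_7 with f(x, y) ≡ 0 and those with g(x, y) ≡ 0 (mod 7); the common zeros in that column are the intersection.
  x = 0: f ≡ 0 at y ∈ {1}; g ≡ 0 at y ∈ ∅; common: ∅.
  x = 1: f ≡ 0 at y ∈ {3}; g ≡ 0 at y ∈ {2, 3}; common: {3}.
  x = 2: f ≡ 0 at y ∈ {5}; g ≡ 0 at y ∈ {0, 4}; common: ∅.
  x = 3: f ≡ 0 at y ∈ {0}; g ≡ 0 at y ∈ ∅; common: ∅.
  x = 4: f ≡ 0 at y ∈ {2}; g ≡ 0 at y ∈ ∅; common: ∅.
  x = 5: f ≡ 0 at y ∈ {4}; g ≡ 0 at y ∈ {2, 6}; common: ∅.
  x = 6: f ≡ 0 at y ∈ {6}; g ≡ 0 at y ∈ {3, 4}; common: ∅.
Collecting: common zeros = {(1, 3)}, so the count is 1.
Comparison with the Bézout bound: 1 ≤ 2 = deg(f)·deg(g), as expected for curves with no common component (the affine F_7-count falls short of the bound because intersections may lie at infinity, over extension fields, or carry multiplicity).


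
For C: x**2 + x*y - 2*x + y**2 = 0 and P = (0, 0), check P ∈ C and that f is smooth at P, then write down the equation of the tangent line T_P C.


Tangent line at P: -2*x = 0.

Step 1: f(0, 0) = 0, so P lies on C.
Step 2: partial derivatives
  f_x(x, y) = 2*x + y - 2, f_y(x, y) = x + 2*y.
  f_x(P) = -2, f_y(P) = 0 (gradient nonzero, so P is smooth).
Step 3: tangent line at P: -2·(x − 0) + 0·(y − 0) = 0.
Expanding: -2*x = 0.


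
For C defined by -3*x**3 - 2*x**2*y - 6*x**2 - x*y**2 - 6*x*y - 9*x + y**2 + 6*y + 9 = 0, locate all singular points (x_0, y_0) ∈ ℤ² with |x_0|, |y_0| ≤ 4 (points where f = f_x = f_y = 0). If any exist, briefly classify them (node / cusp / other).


Singular points: {(0, -3)}; classification: cusp.

Compute partial derivatives:
  f_x = -9*x**2 - 4*x*y - 12*x - y**2 - 6*y - 9.
  f_y = -2*x**2 - 2*x*y - 6*x + 2*y + 6.
Scan x_0 ∈ {−4, ..., 4}. For each x_0, f_y(x_0, y) is a polynomial in y; find its integer roots y ∈ {−4, ..., 4}, then test f_x and f at those candidates.
  x = -4: f_y(-4, y) = 10*y - 2; no integer root y with |y| ≤ 4.
  x = -3: f_y(-3, y) = 8*y + 6; no integer root y with |y| ≤ 4.
  x = -2: f_y(-2, y) = 6*y + 10; no integer root y with |y| ≤ 4.
  x = -1: f_y(-1, y) = 4*y + 10; no integer root y with |y| ≤ 4.
  x = 0: f_y(0, y) = 2*y + 6; vanishes at y ∈ {-3}. (0, -3): f_x = 0, f = 0 — SINGULAR.
  x = 1: f_y(1, y) = -2; no integer root y with |y| ≤ 4.
  x = 2: f_y(2, y) = -2*y - 14; no integer root y with |y| ≤ 4.
  x = 3: f_y(3, y) = -4*y - 30; no integer root y with |y| ≤ 4.
  x = 4: f_y(4, y) = -6*y - 50; no integer root y with |y| ≤ 4.
Only singular point on the grid: (0, -3).
Classify: substitute x = 0 + u, y = -3 + v and expand: f = -3*u**3 - 2*u**2*v - u*v**2 + v**2.
No constant or linear terms (consistent with a singular point). Quadratic part: v**2. Cubic part: -3*u**3 - 2*u**2*v - u*v**2.
The quadratic part v**2 is a perfect square, so there is a single (double) tangent line v = 0, i.e. y = -3. Restricting the cubic part to that line (v = 0) leaves -3*u**3 ≠ 0, so f is not divisible by v and the branch is v² ≈ 3*u**3 to lowest order — this is a cusp.
Classification: cusp.


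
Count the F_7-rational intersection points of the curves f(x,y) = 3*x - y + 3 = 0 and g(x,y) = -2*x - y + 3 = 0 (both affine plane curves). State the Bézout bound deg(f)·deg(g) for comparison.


Common zeros: {(0, 3)}; count = 1; Bézout bound = 1.

deg(f) = 1, deg(g) = 1, so Bézout bound = 1.
Scan x ∈ F_7. For each x, list the y ∈ F_7 with f(x, y) ≡ 0 and those with g(x, y) ≡ 0 (mod 7); the common zeros in that column are the intersection.
  x = 0: f ≡ 0 at y ∈ {3}; g ≡ 0 at y ∈ {3}; common: {3}.
  x = 1: f ≡ 0 at y ∈ {6}; g ≡ 0 at y ∈ {1}; common: ∅.
  x = 2: f ≡ 0 at y ∈ {2}; g ≡ 0 at y ∈ {6}; common: ∅.
  x = 3: f ≡ 0 at y ∈ {5}; g ≡ 0 at y ∈ {4}; common: ∅.
  x = 4: f ≡ 0 at y ∈ {1}; g ≡ 0 at y ∈ {2}; common: ∅.
  x = 5: f ≡ 0 at y ∈ {4}; g ≡ 0 at y ∈ {0}; common: ∅.
  x = 6: f ≡ 0 at y ∈ {0}; g ≡ 0 at y ∈ {5}; common: ∅.
Collecting: common zeros = {(0, 3)}, so the count is 1.
Comparison with the Bézout bound: 1 ≤ 1 = deg(f)·deg(g), as expected for curves with no common component (the bound is attained).


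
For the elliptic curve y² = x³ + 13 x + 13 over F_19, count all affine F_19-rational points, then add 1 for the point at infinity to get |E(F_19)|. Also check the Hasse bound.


Affine points = {(2, 3), (2, 16), (9, 2), (9, 17), (11, 9), (11, 10), (12, 4), (12, 15), (13, 2), (13, 17), (15, 7), (15, 12), (16, 2), (16, 17), (17, 6), (17, 13)}; affine count = 16; |E(F_19)| = 17.

Discriminant check: Δ ∝ 4a³ + 27b² = 4·13³ + 27·13² = 4·2197 + 27·169 ≡ 13 (mod 19). Nonzero ⇒ E is nonsingular.
For each x ∈ F_19, compute rhs = x³ + 13·x + 13 mod 19, then count y ∈ F_19 with y² ≡ rhs.
  x = 0: rhs = 13, matching y values: none (0 points).
  x = 1: rhs = 8, matching y values: none (0 points).
  x = 2: rhs = 9, matching y values: 3, 16 (2 points).
  x = 3: rhs = 3, matching y values: none (0 points).
  x = 4: rhs = 15, matching y values: none (0 points).
  x = 5: rhs = 13, matching y values: none (0 points).
  x = 6: rhs = 3, matching y values: none (0 points).
  x = 7: rhs = 10, matching y values: none (0 points).
  x = 8: rhs = 2, matching y values: none (0 points).
  x = 9: rhs = 4, matching y values: 2, 17 (2 points).
  x = 10: rhs = 3, matching y values: none (0 points).
  x = 11: rhs = 5, matching y values: 9, 10 (2 points).
  x = 12: rhs = 16, matching y values: 4, 15 (2 points).
  x = 13: rhs = 4, matching y values: 2, 17 (2 points).
  x = 14: rhs = 13, matching y values: none (0 points).
  x = 15: rhs = 11, matching y values: 7, 12 (2 points).
  x = 16: rhs = 4, matching y values: 2, 17 (2 points).
  x = 17: rhs = 17, matching y values: 6, 13 (2 points).
  x = 18: rhs = 18, matching y values: none (0 points).
Total affine count: 16.
Full point count |E(F_19)| = 16 + 1 = 17.
Hasse bound: |17 − (19+1)| = |-3| = 3 ≤ 2√19 ≈ 8.7178 ✓.
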